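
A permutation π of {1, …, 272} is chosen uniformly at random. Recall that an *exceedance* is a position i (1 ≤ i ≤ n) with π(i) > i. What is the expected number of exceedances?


Write X = Σ_{i=1}^{272} X_i, where X_i = 1_{π(i) > i}.
For each fixed i, π(i) is uniform over {1, …, 272} (marginal of a uniform permutation), so P[π(i) > i] = (n − i)/n. Summing: Σ_{i=1}^{272} (n − i)/n = (0 + 1 + … + 271)/272 = 272(272 − 1)/(2·272) = (272 − 1)/2.
Hence E[X] = Σ_{i=1}^{272} (272 − i)/272 = 271/2 ≈ 135.5000.

E[X] = 271/2 = 135.5000.


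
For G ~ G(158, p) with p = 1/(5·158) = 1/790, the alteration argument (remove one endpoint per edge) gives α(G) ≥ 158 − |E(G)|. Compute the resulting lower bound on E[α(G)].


E[|E(G)|] = C(158, 2)·p = 12403 · (1/790) = 157/10.
E[α(G)] ≥ n − E[|E(G)|] = 158 − 157/10 = 1423/10.
Numerically: ≈ 142.300000.
(This is only a lower bound; the true E[α(G)] may be larger.)

E[α(G)] ≥ 1423/10 ≈ 142.300000.


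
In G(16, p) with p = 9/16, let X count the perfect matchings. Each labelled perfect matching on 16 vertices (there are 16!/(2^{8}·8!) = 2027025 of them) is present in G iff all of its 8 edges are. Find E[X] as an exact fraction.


K_16 has 16!/(2^{8}·8!) = 2027025 labelled perfect matchings.
For each such perfect matching H, let X_H = 1 if all 8 edges of H are present in G. Then P[X_H = 1] = p^{8} = (9/16)^{8} = 43046721/4294967296.
By linearity: E[X] = Σ_H E[X_H] = 2027025 · p^{8} = 2027025 · 43046721/4294967296 = 87256779635025/4294967296.
Numerically: E[X] ≈ 2.032e+04.

E[X] = 2027025 · (9/16)^{8} = 87256779635025/4294967296 ≈ 2.032e+04.


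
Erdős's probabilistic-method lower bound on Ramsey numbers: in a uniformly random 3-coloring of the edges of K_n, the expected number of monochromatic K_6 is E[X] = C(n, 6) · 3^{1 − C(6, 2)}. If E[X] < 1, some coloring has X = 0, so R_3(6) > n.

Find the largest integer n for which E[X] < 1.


We need C(n, 6) · 3^{1 − 15} < 1, i.e. C(n, 6) < 3^{15 − 1} = 4782969.
Check values of n near the boundary:
  n = 40: C(40, 6) = 3838380; 3838380 < 4782969? YES
  n = 41: C(41, 6) = 4496388; 4496388 < 4782969? YES
  n = 42: C(42, 6) = 5245786; 5245786 < 4782969? NO
  n = 43: C(43, 6) = 6096454; 6096454 < 4782969? NO
The largest n with C(n, 6) < 4782969 is n = 41 (where E[X] = 1498796/1594323 ≈ 0.940). Hence R_3(6) > 41, i.e. R_3(6) ≥ 42.

Largest n = 41; hence R_3(6) > 41.


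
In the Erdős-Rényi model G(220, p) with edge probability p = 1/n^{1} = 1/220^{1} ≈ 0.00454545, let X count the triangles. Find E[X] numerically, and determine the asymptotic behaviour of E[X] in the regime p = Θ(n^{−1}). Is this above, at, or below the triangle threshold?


Number of potential triangles: C(220, 3) = 1750540.
Each occurs with probability p³ ≈ (0.00454545)³ ≈ 9.39143501e-08.
By linearity: E[X] = C(220, 3)·p³ ≈ 1750540 · 9.39143501e-08 ≈ 0.164401.
Here α = 1, so p = 1/n is exactly at the triangle threshold p ~ 1/n. Asymptotically E[X] → c³/6 = 1³/6 = 1/6 ≈ 0.166667, a bounded constant. In this regime the triangle count is asymptotically Poisson(c³/6).

E[X] ≈ 0.164401; in regime p = Θ(1/n^{1}) E[X] stays bounded (at the triangle threshold p ~ 1/n).


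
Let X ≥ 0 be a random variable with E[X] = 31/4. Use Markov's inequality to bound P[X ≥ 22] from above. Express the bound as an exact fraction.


μ = E[X] = 31/4, a = 22.
Markov: P[X ≥ 22] ≤ μ/a = (31/4)/22 = 31/88.
Numerically: ≈ 0.3523.
(Since a = 22 > μ = 7.7500, the bound 31/88 is < 1 and informative.)

P[X ≥ 22] ≤ 31/88 ≈ 0.3523.


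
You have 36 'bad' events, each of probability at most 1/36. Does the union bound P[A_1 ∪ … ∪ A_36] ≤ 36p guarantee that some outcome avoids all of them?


Union bound: P[∪_{i=1}^{36} A_i] ≤ Σ_i P[A_i] ≤ 36·p = 36·(1/36) = 1.
Numerically: 1 ≈ 1.00000.
Is 1 < 1? NO.
Since the bound 1 is ≥ 1, the union bound is uninformative here; it does NOT by itself certify existence.

36·p = 1 ≈ 1.00000; existence NOT certified by the union bound.


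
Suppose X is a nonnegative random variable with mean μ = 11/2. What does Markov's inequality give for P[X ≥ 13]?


μ = E[X] = 11/2, a = 13.
Markov: P[X ≥ 13] ≤ μ/a = (11/2)/13 = 11/26.
Numerically: ≈ 0.4231.
(Since a = 13 > μ = 5.5000, the bound 11/26 is < 1 and informative.)

P[X ≥ 13] ≤ 11/26 ≈ 0.4231.


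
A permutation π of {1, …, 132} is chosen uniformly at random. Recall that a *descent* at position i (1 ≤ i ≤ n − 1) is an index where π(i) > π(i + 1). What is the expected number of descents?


Write X = Σ X_I over i = 1, …, 131, with X_I the indicator of one descent.
There are 131 indicators.
For each fixed i, the pair (π(i), π(i+1)) is a uniformly random ordered pair of distinct values from {1, …, 132}; by symmetry P[π(i) > π(i+1)] = 1/2.
By linearity: E[X] = 131 · (1/2) = (132 − 1) · (1/2) = 131/2 ≈ 65.500000.

E[X] = 131/2 = 65.500000.


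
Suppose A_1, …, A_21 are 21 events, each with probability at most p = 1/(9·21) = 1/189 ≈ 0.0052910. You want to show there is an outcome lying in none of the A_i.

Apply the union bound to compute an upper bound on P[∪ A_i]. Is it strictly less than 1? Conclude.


Union bound: P[∪_{i=1}^{21} A_i] ≤ Σ_i P[A_i] ≤ 21·p = 21·(1/189) = 1/9.
Numerically: 1/9 ≈ 0.1111111.
Is 1/9 < 1? YES.
Since P[∪ A_i] ≤ 1/9 < 1, the complement has P[∩ A_i^c] ≥ 1 − 1/9 = 8/9 > 0, so some outcome avoids every A_i.

21·p = 1/9 ≈ 0.1111111; existence CERTIFIED by the union bound.


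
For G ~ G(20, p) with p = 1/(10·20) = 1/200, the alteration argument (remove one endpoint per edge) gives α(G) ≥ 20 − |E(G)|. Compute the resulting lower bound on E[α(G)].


E[|E(G)|] = C(20, 2)·p = 190 · (1/200) = 19/20.
E[α(G)] ≥ n − E[|E(G)|] = 20 − 19/20 = 381/20.
Numerically: ≈ 19.050000.
(This is only a lower bound; the true E[α(G)] may be larger.)

E[α(G)] ≥ 381/20 ≈ 19.050000.


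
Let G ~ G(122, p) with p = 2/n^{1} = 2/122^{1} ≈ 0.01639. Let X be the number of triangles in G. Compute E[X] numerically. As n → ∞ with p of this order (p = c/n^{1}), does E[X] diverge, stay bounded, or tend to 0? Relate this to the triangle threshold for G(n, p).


Number of potential triangles: C(122, 3) = 295240.
Each occurs with probability p³ ≈ (0.01639)³ ≈ 4.405655e-06.
By linearity: E[X] = C(122, 3)·p³ ≈ 295240 · 4.405655e-06 ≈ 1.3007.
Here α = 1, so p = 2/n is exactly at the triangle threshold p ~ 1/n. Asymptotically E[X] → c³/6 = 2³/6 = 4/3 ≈ 1.3333, a bounded constant. In this regime the triangle count is asymptotically Poisson(c³/6).

E[X] ≈ 1.3007; in regime p = Θ(1/n^{1}) E[X] stays bounded (at the triangle threshold p ~ 1/n).


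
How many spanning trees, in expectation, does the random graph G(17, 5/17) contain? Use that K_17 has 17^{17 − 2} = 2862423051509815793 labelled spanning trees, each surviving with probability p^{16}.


K_17 has 17^{17 − 2} = 2862423051509815793 labelled spanning trees.
For each such spanning tree H, let X_H = 1 if all 16 edges of H are present in G. Then P[X_H = 1] = p^{16} = (5/17)^{16} = 152587890625/48661191875666868481.
By linearity: E[X] = Σ_H E[X_H] = 2862423051509815793 · p^{16} = 2862423051509815793 · 152587890625/48661191875666868481 = 152587890625/17.
Numerically: E[X] ≈ 8.97576e+09.

E[X] = 2862423051509815793 · (5/17)^{16} = 152587890625/17 ≈ 8.97576e+09.


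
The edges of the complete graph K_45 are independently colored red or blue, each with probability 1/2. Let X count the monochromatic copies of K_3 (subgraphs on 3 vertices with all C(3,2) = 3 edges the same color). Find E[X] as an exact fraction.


Let X = Σ_S X_S over the C(45, 3) = 14190 subsets S of size 3, where X_S = 1 if the K_3 on S is monochromatic.
For a fixed S, the K_3 on S has C(3, 2) = 3 edges. P[all 3 edges red] = (1/2)^3, and likewise for blue, so P[monochromatic] = 2·(1/2)^3 = 2^{1 − 3} = 1/4.
By linearity of expectation: E[X] = C(45, 3) · 2^{1 − 3} = 14190 · 1/4 = 7095/2.
Numerically: E[X] ≈ 3547.500000.

E[X] = C(45,3)·2^(1−C(3,2)) = 7095/2 ≈ 3547.500000.


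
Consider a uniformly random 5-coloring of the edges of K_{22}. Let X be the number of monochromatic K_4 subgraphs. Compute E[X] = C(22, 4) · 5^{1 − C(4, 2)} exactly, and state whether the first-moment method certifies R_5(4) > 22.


E[X] = C(22, 4) · 5^{1 − 6} = 7315 · 5^{−5} = 7315/3125.
As a reduced fraction: E[X] = 1463/625 ≈ 2.340800.
Is E[X] < 1? NO.
Since E[X] ≥ 1, the first-moment bound is inconclusive at n = 22; it does NOT by itself certify R_5(4) > 22.

E[X] = 1463/625 ≈ 2.340800; E[X] ≥ 1; first-moment method inconclusive here.


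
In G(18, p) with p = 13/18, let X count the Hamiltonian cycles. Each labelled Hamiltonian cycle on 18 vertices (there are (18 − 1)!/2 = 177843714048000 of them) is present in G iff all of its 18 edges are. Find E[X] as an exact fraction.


K_18 has (18 − 1)!/2 = 177843714048000 labelled Hamiltonian cycles.
For each such Hamiltonian cycle H, let X_H = 1 if all 18 edges of H are present in G. Then P[X_H = 1] = p^{18} = (13/18)^{18} = 112455406951957393129/39346408075296537575424.
Summing the indicators: E[X] = Σ_H E[X_H] = 177843714048000 · p^{18} = 177843714048000 · 112455406951957393129/39346408075296537575424 = 1674446952588776589016668875/3294258113514384.
Numerically: E[X] ≈ 5.0829e+11.

E[X] = 177843714048000 · (13/18)^{18} = 1674446952588776589016668875/3294258113514384 ≈ 5.0829e+11.


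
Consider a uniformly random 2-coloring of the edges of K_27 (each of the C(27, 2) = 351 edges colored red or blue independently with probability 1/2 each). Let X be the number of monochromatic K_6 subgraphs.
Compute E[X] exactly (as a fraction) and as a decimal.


Let X = Σ_S X_S over the C(27, 6) = 296010 subsets S of size 6, where X_S = 1 if the K_6 on S is monochromatic.
For a fixed S, the K_6 on S has C(6, 2) = 15 edges. P[all 15 edges red] = (1/2)^15, and likewise for blue, so P[monochromatic] = 2·(1/2)^15 = 2^{1 − 15} = 1/16384.
By linearity: E[X] = C(27, 6) · 2^{1 − 15} = 296010 · 1/16384 = 148005/8192.
Numerically: E[X] ≈ 18.067017.

E[X] = C(27,6)·2^(1−C(6,2)) = 148005/8192 ≈ 18.067017.


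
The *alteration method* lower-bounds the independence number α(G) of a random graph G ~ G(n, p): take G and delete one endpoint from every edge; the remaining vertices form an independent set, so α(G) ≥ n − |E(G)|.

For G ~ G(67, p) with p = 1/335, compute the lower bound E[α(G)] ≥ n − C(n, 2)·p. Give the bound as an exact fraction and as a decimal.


E[|E(G)|] = C(67, 2)·p = 2211 · (1/335) = 33/5.
E[α(G)] ≥ n − E[|E(G)|] = 67 − 33/5 = 302/5.
Numerically: ≈ 60.400.
(This is only a lower bound; the true E[α(G)] may be larger.)

E[α(G)] ≥ 302/5 ≈ 60.400.


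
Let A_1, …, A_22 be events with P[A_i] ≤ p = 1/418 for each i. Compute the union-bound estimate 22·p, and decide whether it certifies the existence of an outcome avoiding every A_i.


Union bound: P[∪_{i=1}^{22} A_i] ≤ Σ_i P[A_i] ≤ 22·p = 22·(1/418) = 1/19.
Numerically: 1/19 ≈ 0.05263.
Is 1/19 < 1? YES.
Since P[∪ A_i] ≤ 1/19 < 1, the complement has P[∩ A_i^c] ≥ 1 − 1/19 = 18/19 > 0, so some outcome avoids every A_i.

22·p = 1/19 ≈ 0.05263; existence CERTIFIED by the union bound.


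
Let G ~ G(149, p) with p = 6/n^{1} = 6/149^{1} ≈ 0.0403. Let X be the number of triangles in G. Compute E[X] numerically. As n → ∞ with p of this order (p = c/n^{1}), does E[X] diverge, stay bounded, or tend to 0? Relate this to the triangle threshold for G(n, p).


Number of potential triangles: C(149, 3) = 540274.
Each occurs with probability p³ ≈ (0.0403)³ ≈ 6.52973e-05.
By linearity: E[X] = C(149, 3)·p³ ≈ 540274 · 6.52973e-05 ≈ 35.278.
Here α = 1, so p = 6/n is exactly at the triangle threshold p ~ 1/n. Asymptotically E[X] → c³/6 = 6³/6 = 36 ≈ 36.000, a bounded constant. In this regime the triangle count is asymptotically Poisson(c³/6).

E[X] ≈ 35.278; in regime p = Θ(1/n^{1}) E[X] stays bounded (at the triangle threshold p ~ 1/n).


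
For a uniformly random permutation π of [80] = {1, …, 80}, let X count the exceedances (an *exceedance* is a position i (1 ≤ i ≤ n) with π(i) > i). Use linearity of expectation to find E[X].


Write X = Σ_{i=1}^{80} X_i, where X_i = 1_{π(i) > i}.
For each fixed i, π(i) is uniform over {1, …, 80} (marginal of a uniform permutation), so P[π(i) > i] = (n − i)/n. Summing: Σ_{i=1}^{80} (n − i)/n = (0 + 1 + … + 79)/80 = 80(80 − 1)/(2·80) = (80 − 1)/2.
Hence E[X] = Σ_{i=1}^{80} (80 − i)/80 = 79/2 ≈ 39.5000.

E[X] = 79/2 = 39.5000.


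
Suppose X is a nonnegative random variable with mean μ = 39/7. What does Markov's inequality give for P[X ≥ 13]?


μ = E[X] = 39/7, a = 13.
Markov: P[X ≥ 13] ≤ μ/a = (39/7)/13 = 3/7.
Numerically: ≈ 0.428571.
(Since a = 13 > μ = 5.571429, the bound 3/7 is < 1 and informative.)

P[X ≥ 13] ≤ 3/7 ≈ 0.428571.


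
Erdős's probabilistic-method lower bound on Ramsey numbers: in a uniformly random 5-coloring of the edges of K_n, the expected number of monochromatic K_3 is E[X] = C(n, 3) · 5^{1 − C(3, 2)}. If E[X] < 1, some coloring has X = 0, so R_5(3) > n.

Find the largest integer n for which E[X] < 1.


We need C(n, 3) · 5^{1 − 3} < 1, i.e. C(n, 3) < 5^{3 − 1} = 25.
Check values of n near the boundary:
  n = 3: C(3, 3) = 1; 1 < 25? YES
  n = 4: C(4, 3) = 4; 4 < 25? YES
  n = 5: C(5, 3) = 10; 10 < 25? YES
  n = 6: C(6, 3) = 20; 20 < 25? YES
  n = 7: C(7, 3) = 35; 35 < 25? NO
The largest n with C(n, 3) < 25 is n = 6 (where E[X] = 4/5 ≈ 0.8000). Hence R_5(3) > 6, i.e. R_5(3) ≥ 7.

Largest n = 6; hence R_5(3) > 6.


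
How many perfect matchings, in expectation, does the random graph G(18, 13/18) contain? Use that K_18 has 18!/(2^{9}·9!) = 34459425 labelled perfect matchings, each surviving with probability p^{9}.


K_18 has 18!/(2^{9}·9!) = 34459425 labelled perfect matchings.
For each such perfect matching H, let X_H = 1 if all 9 edges of H are present in G. Then P[X_H = 1] = p^{9} = (13/18)^{9} = 10604499373/198359290368.
By linearity of expectation: E[X] = Σ_H E[X_H] = 34459425 · p^{9} = 34459425 · 10604499373/198359290368 = 4511419145758525/2448880128.
Numerically: E[X] ≈ 1.842e+06.

E[X] = 34459425 · (13/18)^{9} = 4511419145758525/2448880128 ≈ 1.842e+06.


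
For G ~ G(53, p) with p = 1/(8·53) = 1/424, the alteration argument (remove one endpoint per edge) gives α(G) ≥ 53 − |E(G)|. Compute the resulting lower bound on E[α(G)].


E[|E(G)|] = C(53, 2)·p = 1378 · (1/424) = 13/4.
E[α(G)] ≥ n − E[|E(G)|] = 53 − 13/4 = 199/4.
Numerically: ≈ 49.75000.
(This is only a lower bound; the true E[α(G)] may be larger.)

E[α(G)] ≥ 199/4 ≈ 49.75000.


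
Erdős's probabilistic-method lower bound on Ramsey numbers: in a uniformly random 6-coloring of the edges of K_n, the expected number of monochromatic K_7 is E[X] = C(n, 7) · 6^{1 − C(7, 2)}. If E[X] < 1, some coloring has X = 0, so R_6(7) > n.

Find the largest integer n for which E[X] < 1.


We need C(n, 7) · 6^{1 − 21} < 1, i.e. C(n, 7) < 6^{21 − 1} = 3656158440062976.
Check values of n near the boundary:
  n = 563: C(563, 7) = 3426622515769596; 3426622515769596 < 3656158440062976? YES
  n = 564: C(564, 7) = 3469685994423792; 3469685994423792 < 3656158440062976? YES
  n = 565: C(565, 7) = 3513212521235560; 3513212521235560 < 3656158440062976? YES
  n = 566: C(566, 7) = 3557206237959440; 3557206237959440 < 3656158440062976? YES
  n = 567: C(567, 7) = 3601671315933933; 3601671315933933 < 3656158440062976? YES
  n = 568: C(568, 7) = 3646611956239704; 3646611956239704 < 3656158440062976? YES
  n = 569: C(569, 7) = 3692032389858348; 3692032389858348 < 3656158440062976? NO
  n = 570: C(570, 7) = 3737936877831720; 3737936877831720 < 3656158440062976? NO
  n = 571: C(571, 7) = 3784329711421830; 3784329711421830 < 3656158440062976? NO
The largest n with C(n, 7) < 3656158440062976 is n = 568 (where E[X] = 16882462760369/16926659444736 ≈ 0.9973889). Hence R_6(7) > 568, i.e. R_6(7) ≥ 569.

Largest n = 568; hence R_6(7) > 568.


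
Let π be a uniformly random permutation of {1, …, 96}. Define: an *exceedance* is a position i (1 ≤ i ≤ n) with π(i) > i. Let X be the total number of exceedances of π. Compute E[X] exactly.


Write X = Σ_{i=1}^{96} X_i, where X_i = 1_{π(i) > i}.
For each fixed i, π(i) is uniform over {1, …, 96} (marginal of a uniform permutation), so P[π(i) > i] = (n − i)/n. Summing: Σ_{i=1}^{96} (n − i)/n = (0 + 1 + … + 95)/96 = 96(96 − 1)/(2·96) = (96 − 1)/2.
Hence E[X] = Σ_{i=1}^{96} (96 − i)/96 = 95/2 ≈ 47.500000.

E[X] = 95/2 = 47.500000.


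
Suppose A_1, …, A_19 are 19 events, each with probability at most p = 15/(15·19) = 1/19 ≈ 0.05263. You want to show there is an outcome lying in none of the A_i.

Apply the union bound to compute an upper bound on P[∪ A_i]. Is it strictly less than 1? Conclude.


Union bound: P[∪_{i=1}^{19} A_i] ≤ Σ_i P[A_i] ≤ 19·p = 19·(1/19) = 1.
Numerically: 1 ≈ 1.00000.
Is 1 < 1? NO.
Since the bound 1 is ≥ 1, the union bound is uninformative here; it does NOT by itself certify existence.

19·p = 1 ≈ 1.00000; existence NOT certified by the union bound.


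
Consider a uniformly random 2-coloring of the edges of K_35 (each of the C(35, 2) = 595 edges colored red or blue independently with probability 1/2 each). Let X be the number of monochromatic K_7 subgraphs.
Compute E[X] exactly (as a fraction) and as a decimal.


Let X = Σ_S X_S over the C(35, 7) = 6724520 subsets S of size 7, where X_S = 1 if the K_7 on S is monochromatic.
For a fixed S, the K_7 on S has C(7, 2) = 21 edges. P[all 21 edges red] = (1/2)^21, and likewise for blue, so P[monochromatic] = 2·(1/2)^21 = 2^{1 − 21} = 1/1048576.
By linearity: E[X] = C(35, 7) · 2^{1 − 21} = 6724520 · 1/1048576 = 840565/131072.
Numerically: E[X] ≈ 6.413.

E[X] = C(35,7)·2^(1−C(7,2)) = 840565/131072 ≈ 6.413.


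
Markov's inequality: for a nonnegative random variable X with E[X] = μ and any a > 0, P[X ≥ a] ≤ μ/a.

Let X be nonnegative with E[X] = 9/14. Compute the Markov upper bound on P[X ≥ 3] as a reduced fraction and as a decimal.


μ = E[X] = 9/14, a = 3.
Markov: P[X ≥ 3] ≤ μ/a = (9/14)/3 = 3/14.
Numerically: ≈ 0.2143.
(Since a = 3 > μ = 0.6429, the bound 3/14 is < 1 and informative.)

P[X ≥ 3] ≤ 3/14 ≈ 0.2143.


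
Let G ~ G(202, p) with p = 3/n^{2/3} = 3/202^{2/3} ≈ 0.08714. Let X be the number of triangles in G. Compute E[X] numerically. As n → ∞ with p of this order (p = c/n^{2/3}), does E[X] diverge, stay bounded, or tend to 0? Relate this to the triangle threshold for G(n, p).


Number of potential triangles: C(202, 3) = 1353400.
Each occurs with probability p³ ≈ (0.08714)³ ≈ 6.616998e-04.
By linearity: E[X] = C(202, 3)·p³ ≈ 1353400 · 6.616998e-04 ≈ 895.5446.
Since α = 2/3 < 1, p = c/n^{2/3} ≫ 1/n is above the triangle threshold p ~ 1/n. Asymptotically E[X] ~ (c³/6)·n^{3(1−α)} = (3³/6)·n^{1} → ∞; triangles are abundant w.h.p.

E[X] ≈ 895.5446; in regime p = Θ(1/n^{2/3}) E[X] diverges (above the triangle threshold p ~ 1/n).


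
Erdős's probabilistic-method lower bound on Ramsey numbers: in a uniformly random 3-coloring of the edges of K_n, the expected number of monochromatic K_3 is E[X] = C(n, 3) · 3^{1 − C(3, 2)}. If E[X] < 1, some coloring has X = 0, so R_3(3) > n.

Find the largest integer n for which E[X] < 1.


We need C(n, 3) · 3^{1 − 3} < 1, i.e. C(n, 3) < 3^{3 − 1} = 9.
Check values of n near the boundary:
  n = 3: C(3, 3) = 1; 1 < 9? YES
  n = 4: C(4, 3) = 4; 4 < 9? YES
  n = 5: C(5, 3) = 10; 10 < 9? NO
The largest n with C(n, 3) < 9 is n = 4 (where E[X] = 4/9 ≈ 0.444444). Hence R_3(3) > 4, i.e. R_3(3) ≥ 5.

Largest n = 4; hence R_3(3) > 4.


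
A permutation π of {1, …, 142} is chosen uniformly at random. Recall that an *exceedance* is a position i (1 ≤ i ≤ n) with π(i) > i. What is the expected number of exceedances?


Write X = Σ_{i=1}^{142} X_i, where X_i = 1_{π(i) > i}.
For each fixed i, π(i) is uniform over {1, …, 142} (marginal of a uniform permutation), so P[π(i) > i] = (n − i)/n. Summing: Σ_{i=1}^{142} (n − i)/n = (0 + 1 + … + 141)/142 = 142(142 − 1)/(2·142) = (142 − 1)/2.
Hence E[X] = Σ_{i=1}^{142} (142 − i)/142 = 141/2 ≈ 70.500.

E[X] = 141/2 = 70.500.


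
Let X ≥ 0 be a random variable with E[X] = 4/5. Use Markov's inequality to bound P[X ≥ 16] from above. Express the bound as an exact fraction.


μ = E[X] = 4/5, a = 16.
Markov: P[X ≥ 16] ≤ μ/a = (4/5)/16 = 1/20.
Numerically: ≈ 0.050.
(Since a = 16 > μ = 0.800, the bound 1/20 is < 1 and informative.)

P[X ≥ 16] ≤ 1/20 ≈ 0.050.


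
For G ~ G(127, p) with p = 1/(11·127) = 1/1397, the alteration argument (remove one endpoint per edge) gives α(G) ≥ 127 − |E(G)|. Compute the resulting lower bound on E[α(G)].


E[|E(G)|] = C(127, 2)·p = 8001 · (1/1397) = 63/11.
E[α(G)] ≥ n − E[|E(G)|] = 127 − 63/11 = 1334/11.
Numerically: ≈ 121.272727.
(This is only a lower bound; the true E[α(G)] may be larger.)

E[α(G)] ≥ 1334/11 ≈ 121.272727.


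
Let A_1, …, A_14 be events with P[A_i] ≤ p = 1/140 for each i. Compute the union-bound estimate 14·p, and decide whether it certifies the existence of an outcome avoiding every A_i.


Union bound: P[∪_{i=1}^{14} A_i] ≤ Σ_i P[A_i] ≤ 14·p = 14·(1/140) = 1/10.
Numerically: 1/10 ≈ 0.100000.
Is 1/10 < 1? YES.
Since P[∪ A_i] ≤ 1/10 < 1, the complement has P[∩ A_i^c] ≥ 1 − 1/10 = 9/10 > 0, so some outcome avoids every A_i.

14·p = 1/10 ≈ 0.100000; existence CERTIFIED by the union bound.


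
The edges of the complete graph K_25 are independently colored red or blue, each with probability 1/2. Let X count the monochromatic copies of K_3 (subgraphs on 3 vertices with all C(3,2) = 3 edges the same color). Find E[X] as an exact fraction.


Let X = Σ_S X_S over the C(25, 3) = 2300 subsets S of size 3, where X_S = 1 if the K_3 on S is monochromatic.
For a fixed S, the K_3 on S has C(3, 2) = 3 edges. P[all 3 edges red] = (1/2)^3, and likewise for blue, so P[monochromatic] = 2·(1/2)^3 = 2^{1 − 3} = 1/4.
By linearity: E[X] = C(25, 3) · 2^{1 − 3} = 2300 · 1/4 = 575.
Numerically: E[X] ≈ 575.00000.

E[X] = C(25,3)·2^(1−C(3,2)) = 575 ≈ 575.00000.


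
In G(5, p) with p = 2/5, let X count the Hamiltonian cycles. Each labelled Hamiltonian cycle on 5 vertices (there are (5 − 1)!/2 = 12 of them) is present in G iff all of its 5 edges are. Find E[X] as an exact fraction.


K_5 has (5 − 1)!/2 = 12 labelled Hamiltonian cycles.
For each such Hamiltonian cycle H, let X_H = 1 if all 5 edges of H are present in G. Then P[X_H = 1] = p^{5} = (2/5)^{5} = 32/3125.
Summing the indicators: E[X] = Σ_H E[X_H] = 12 · p^{5} = 12 · 32/3125 = 384/3125.
Numerically: E[X] ≈ 0.123.

E[X] = 12 · (2/5)^{5} = 384/3125 ≈ 0.123.


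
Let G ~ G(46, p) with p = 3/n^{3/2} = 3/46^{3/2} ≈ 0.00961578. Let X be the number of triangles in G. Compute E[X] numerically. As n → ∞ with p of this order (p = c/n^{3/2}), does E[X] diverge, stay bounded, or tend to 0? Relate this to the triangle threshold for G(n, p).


Number of potential triangles: C(46, 3) = 15180.
Each occurs with probability p³ ≈ (0.00961578)³ ≈ 8.89105960e-07.
By linearity: E[X] = C(46, 3)·p³ ≈ 15180 · 8.89105960e-07 ≈ 0.013497.
Since α = 3/2 > 1, p = c/n^{3/2} = o(1/n) is below the triangle threshold p ~ 1/n. Asymptotically E[X] ~ (c³/6)·n^{3(1−α)} = (3³/6)·n^{-1.5} → 0, so by Markov's inequality G has no triangles w.h.p.

E[X] ≈ 0.013497; in regime p = Θ(1/n^{3/2}) E[X] tends to 0 (below the triangle threshold p ~ 1/n).


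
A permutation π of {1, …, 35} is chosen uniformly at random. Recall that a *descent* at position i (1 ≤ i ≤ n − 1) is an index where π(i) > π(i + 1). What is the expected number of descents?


Write X = Σ X_I over i = 1, …, 34, with X_I the indicator of one descent.
There are 34 indicators.
For each fixed i, the pair (π(i), π(i+1)) is a uniformly random ordered pair of distinct values from {1, …, 35}; by symmetry P[π(i) > π(i+1)] = 1/2.
By linearity: E[X] = 34 · (1/2) = (35 − 1) · (1/2) = 17 ≈ 17.00000.

E[X] = 17 = 17.00000.


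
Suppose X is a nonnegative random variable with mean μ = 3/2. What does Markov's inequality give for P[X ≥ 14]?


μ = E[X] = 3/2, a = 14.
Markov: P[X ≥ 14] ≤ μ/a = (3/2)/14 = 3/28.
Numerically: ≈ 0.1071.
(Since a = 14 > μ = 1.5000, the bound 3/28 is < 1 and informative.)

P[X ≥ 14] ≤ 3/28 ≈ 0.1071.


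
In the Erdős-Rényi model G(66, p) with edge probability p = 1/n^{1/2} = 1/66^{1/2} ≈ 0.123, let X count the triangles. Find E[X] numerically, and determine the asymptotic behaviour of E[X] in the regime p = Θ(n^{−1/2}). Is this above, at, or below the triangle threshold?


Number of potential triangles: C(66, 3) = 45760.
Each occurs with probability p³ ≈ (0.123)³ ≈ 1.86502e-03.
By linearity: E[X] = C(66, 3)·p³ ≈ 45760 · 1.86502e-03 ≈ 85.343.
Since α = 1/2 < 1, p = c/n^{1/2} ≫ 1/n is above the triangle threshold p ~ 1/n. Asymptotically E[X] ~ (c³/6)·n^{3(1−α)} = (1³/6)·n^{1.5} → ∞; triangles are abundant w.h.p.

E[X] ≈ 85.343; in regime p = Θ(1/n^{1/2}) E[X] diverges (above the triangle threshold p ~ 1/n).


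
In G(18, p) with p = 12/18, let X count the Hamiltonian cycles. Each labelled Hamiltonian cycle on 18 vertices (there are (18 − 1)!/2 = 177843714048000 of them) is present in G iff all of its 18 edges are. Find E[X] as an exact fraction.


K_18 has (18 − 1)!/2 = 177843714048000 labelled Hamiltonian cycles.
For each such Hamiltonian cycle H, let X_H = 1 if all 18 edges of H are present in G. Then P[X_H = 1] = p^{18} = (2/3)^{18} = 262144/387420489.
Summing the indicators: E[X] = Σ_H E[X_H] = 177843714048000 · p^{18} = 177843714048000 · 262144/387420489 = 63951526166528000/531441.
Numerically: E[X] ≈ 1.20336e+11.

E[X] = 177843714048000 · (2/3)^{18} = 63951526166528000/531441 ≈ 1.20336e+11.


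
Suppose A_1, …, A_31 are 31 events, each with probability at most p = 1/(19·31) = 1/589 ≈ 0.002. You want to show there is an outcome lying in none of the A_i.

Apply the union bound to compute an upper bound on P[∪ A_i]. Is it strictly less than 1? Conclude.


Union bound: P[∪_{i=1}^{31} A_i] ≤ Σ_i P[A_i] ≤ 31·p = 31·(1/589) = 1/19.
Numerically: 1/19 ≈ 0.053.
Is 1/19 < 1? YES.
Since P[∪ A_i] ≤ 1/19 < 1, the complement has P[∩ A_i^c] ≥ 1 − 1/19 = 18/19 > 0, so some outcome avoids every A_i.

31·p = 1/19 ≈ 0.053; existence CERTIFIED by the union bound.


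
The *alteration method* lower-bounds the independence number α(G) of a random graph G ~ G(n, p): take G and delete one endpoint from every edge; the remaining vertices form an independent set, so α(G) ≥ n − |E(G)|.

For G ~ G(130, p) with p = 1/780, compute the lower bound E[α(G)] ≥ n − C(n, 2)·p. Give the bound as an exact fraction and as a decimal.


E[|E(G)|] = C(130, 2)·p = 8385 · (1/780) = 43/4.
E[α(G)] ≥ n − E[|E(G)|] = 130 − 43/4 = 477/4.
Numerically: ≈ 119.250000.
(This is only a lower bound; the true E[α(G)] may be larger.)

E[α(G)] ≥ 477/4 ≈ 119.250000.


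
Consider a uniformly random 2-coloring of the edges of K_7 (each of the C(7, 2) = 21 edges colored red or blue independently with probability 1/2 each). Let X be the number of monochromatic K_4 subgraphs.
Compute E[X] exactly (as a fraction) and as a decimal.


Let X = Σ_S X_S over the C(7, 4) = 35 subsets S of size 4, where X_S = 1 if the K_4 on S is monochromatic.
For a fixed S, the K_4 on S has C(4, 2) = 6 edges. P[all 6 edges red] = (1/2)^6, and likewise for blue, so P[monochromatic] = 2·(1/2)^6 = 2^{1 − 6} = 1/32.
Summing: E[X] = C(7, 4) · 2^{1 − 6} = 35 · 1/32 = 35/32.
Numerically: E[X] ≈ 1.0938.

E[X] = C(7,4)·2^(1−C(4,2)) = 35/32 ≈ 1.0938.


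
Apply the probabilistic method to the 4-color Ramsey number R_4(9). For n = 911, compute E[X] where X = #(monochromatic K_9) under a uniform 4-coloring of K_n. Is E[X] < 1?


E[X] = C(911, 9) · 4^{1 − 36} = 1144686900492291197405 · 4^{−35} = 1144686900492291197405/1180591620717411303424.
As a reduced fraction: E[X] = 1144686900492291197405/1180591620717411303424 ≈ 0.9696.
Is E[X] < 1? YES.
Since E[X] < 1, there exists a 4-coloring of K_{911} with no monochromatic K_9; hence R_4(9) > 911.

E[X] = 1144686900492291197405/1180591620717411303424 ≈ 0.9696; E[X] < 1, so R_4(9) > 911.


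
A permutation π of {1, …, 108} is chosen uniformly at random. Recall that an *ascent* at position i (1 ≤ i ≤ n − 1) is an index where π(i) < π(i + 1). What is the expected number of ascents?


Write X = Σ X_I over i = 1, …, 107, with X_I the indicator of one ascent.
There are 107 indicators.
For each fixed i, the pair (π(i), π(i+1)) is a uniformly random ordered pair of distinct values from {1, …, 108}; by symmetry P[π(i) < π(i+1)] = 1/2.
By linearity: E[X] = 107 · (1/2) = (108 − 1) · (1/2) = 107/2 ≈ 53.500.

E[X] = 107/2 = 53.500.


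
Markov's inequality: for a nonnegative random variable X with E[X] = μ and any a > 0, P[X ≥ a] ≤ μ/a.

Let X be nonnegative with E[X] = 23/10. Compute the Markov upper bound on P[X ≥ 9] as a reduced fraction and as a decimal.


μ = E[X] = 23/10, a = 9.
Markov: P[X ≥ 9] ≤ μ/a = (23/10)/9 = 23/90.
Numerically: ≈ 0.255556.
(Since a = 9 > μ = 2.300000, the bound 23/90 is < 1 and informative.)

P[X ≥ 9] ≤ 23/90 ≈ 0.255556.


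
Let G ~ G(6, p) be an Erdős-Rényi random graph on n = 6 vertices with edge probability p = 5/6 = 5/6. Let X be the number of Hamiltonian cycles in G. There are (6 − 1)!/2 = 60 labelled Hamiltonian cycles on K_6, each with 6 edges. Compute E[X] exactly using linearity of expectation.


K_6 has (6 − 1)!/2 = 60 labelled Hamiltonian cycles.
For each such Hamiltonian cycle H, let X_H = 1 if all 6 edges of H are present in G. Then P[X_H = 1] = p^{6} = (5/6)^{6} = 15625/46656.
Summing the indicators: E[X] = Σ_H E[X_H] = 60 · p^{6} = 60 · 15625/46656 = 78125/3888.
Numerically: E[X] ≈ 20.094.

E[X] = 60 · (5/6)^{6} = 78125/3888 ≈ 20.094.


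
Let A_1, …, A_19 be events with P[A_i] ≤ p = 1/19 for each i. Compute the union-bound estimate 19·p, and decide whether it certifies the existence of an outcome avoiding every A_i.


Union bound: P[∪_{i=1}^{19} A_i] ≤ Σ_i P[A_i] ≤ 19·p = 19·(1/19) = 1.
Numerically: 1 ≈ 1.000000.
Is 1 < 1? NO.
Since the bound 1 is ≥ 1, the union bound is uninformative here; it does NOT by itself certify existence.

19·p = 1 ≈ 1.000000; existence NOT certified by the union bound.


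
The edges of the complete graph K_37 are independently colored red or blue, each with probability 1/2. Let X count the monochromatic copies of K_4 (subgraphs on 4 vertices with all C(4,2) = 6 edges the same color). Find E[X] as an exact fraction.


Let X = Σ_S X_S over the C(37, 4) = 66045 subsets S of size 4, where X_S = 1 if the K_4 on S is monochromatic.
For a fixed S, the K_4 on S has C(4, 2) = 6 edges. P[all 6 edges red] = (1/2)^6, and likewise for blue, so P[monochromatic] = 2·(1/2)^6 = 2^{1 − 6} = 1/32.
By linearity of expectation: E[X] = C(37, 4) · 2^{1 − 6} = 66045 · 1/32 = 66045/32.
Numerically: E[X] ≈ 2063.906.

E[X] = C(37,4)·2^(1−C(4,2)) = 66045/32 ≈ 2063.906.


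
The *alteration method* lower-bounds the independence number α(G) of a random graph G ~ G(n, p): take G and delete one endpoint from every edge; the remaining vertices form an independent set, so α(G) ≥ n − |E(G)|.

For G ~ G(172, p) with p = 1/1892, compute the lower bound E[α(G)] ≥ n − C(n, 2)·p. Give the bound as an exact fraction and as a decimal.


E[|E(G)|] = C(172, 2)·p = 14706 · (1/1892) = 171/22.
E[α(G)] ≥ n − E[|E(G)|] = 172 − 171/22 = 3613/22.
Numerically: ≈ 164.227273.
(This is only a lower bound; the true E[α(G)] may be larger.)

E[α(G)] ≥ 3613/22 ≈ 164.227273.


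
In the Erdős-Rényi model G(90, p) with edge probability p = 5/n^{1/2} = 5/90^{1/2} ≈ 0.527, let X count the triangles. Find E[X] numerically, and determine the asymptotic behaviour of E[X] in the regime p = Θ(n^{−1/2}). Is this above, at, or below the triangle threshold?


Number of potential triangles: C(90, 3) = 117480.
Each occurs with probability p³ ≈ (0.527)³ ≈ 1.464017e-01.
By linearity: E[X] = C(90, 3)·p³ ≈ 117480 · 1.464017e-01 ≈ 17199.2768.
Since α = 1/2 < 1, p = c/n^{1/2} ≫ 1/n is above the triangle threshold p ~ 1/n. Asymptotically E[X] ~ (c³/6)·n^{3(1−α)} = (5³/6)·n^{1.5} → ∞; triangles are abundant w.h.p.

E[X] ≈ 17199.2768; in regime p = Θ(1/n^{1/2}) E[X] diverges (above the triangle threshold p ~ 1/n).


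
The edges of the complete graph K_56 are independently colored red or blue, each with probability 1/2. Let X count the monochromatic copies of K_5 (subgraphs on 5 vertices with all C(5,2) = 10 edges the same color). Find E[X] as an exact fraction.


Let X = Σ_S X_S over the C(56, 5) = 3819816 subsets S of size 5, where X_S = 1 if the K_5 on S is monochromatic.
For a fixed S, the K_5 on S has C(5, 2) = 10 edges. P[all 10 edges red] = (1/2)^10, and likewise for blue, so P[monochromatic] = 2·(1/2)^10 = 2^{1 − 10} = 1/512.
By linearity: E[X] = C(56, 5) · 2^{1 − 10} = 3819816 · 1/512 = 477477/64.
Numerically: E[X] ≈ 7460.578125.

E[X] = C(56,5)·2^(1−C(5,2)) = 477477/64 ≈ 7460.578125.


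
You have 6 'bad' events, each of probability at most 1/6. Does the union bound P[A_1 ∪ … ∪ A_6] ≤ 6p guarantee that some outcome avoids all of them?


Union bound: P[∪_{i=1}^{6} A_i] ≤ Σ_i P[A_i] ≤ 6·p = 6·(1/6) = 1.
Numerically: 1 ≈ 1.000000.
Is 1 < 1? NO.
Since the bound 1 is ≥ 1, the union bound is uninformative here; it does NOT by itself certify existence.

6·p = 1 ≈ 1.000000; existence NOT certified by the union bound.


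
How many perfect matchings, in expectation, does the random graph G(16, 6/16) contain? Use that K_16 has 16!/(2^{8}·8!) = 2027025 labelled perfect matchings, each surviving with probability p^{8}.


K_16 has 16!/(2^{8}·8!) = 2027025 labelled perfect matchings.
For each such perfect matching H, let X_H = 1 if all 8 edges of H are present in G. Then P[X_H = 1] = p^{8} = (3/8)^{8} = 6561/16777216.
By linearity of expectation: E[X] = Σ_H E[X_H] = 2027025 · p^{8} = 2027025 · 6561/16777216 = 13299311025/16777216.
Numerically: E[X] ≈ 793.

E[X] = 2027025 · (3/8)^{8} = 13299311025/16777216 ≈ 793.


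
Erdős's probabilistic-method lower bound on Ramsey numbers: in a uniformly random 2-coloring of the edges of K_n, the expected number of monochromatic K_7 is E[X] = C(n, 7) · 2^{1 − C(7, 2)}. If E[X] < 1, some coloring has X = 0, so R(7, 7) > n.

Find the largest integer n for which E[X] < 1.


We need C(n, 7) · 2^{1 − 21} < 1, i.e. C(n, 7) < 2^{21 − 1} = 1048576.
Check values of n near the boundary:
  n = 22: C(22, 7) = 170544; 170544 < 1048576? YES
  n = 23: C(23, 7) = 245157; 245157 < 1048576? YES
  n = 24: C(24, 7) = 346104; 346104 < 1048576? YES
  n = 25: C(25, 7) = 480700; 480700 < 1048576? YES
  n = 26: C(26, 7) = 657800; 657800 < 1048576? YES
  n = 27: C(27, 7) = 888030; 888030 < 1048576? YES
  n = 28: C(28, 7) = 1184040; 1184040 < 1048576? NO
  n = 29: C(29, 7) = 1560780; 1560780 < 1048576? NO
  n = 30: C(30, 7) = 2035800; 2035800 < 1048576? NO
The largest n with C(n, 7) < 1048576 is n = 27 (where E[X] = 444015/524288 ≈ 0.846891). Hence R(7, 7) > 27, i.e. R(7, 7) ≥ 28.

Largest n = 27; hence R(7, 7) > 27.


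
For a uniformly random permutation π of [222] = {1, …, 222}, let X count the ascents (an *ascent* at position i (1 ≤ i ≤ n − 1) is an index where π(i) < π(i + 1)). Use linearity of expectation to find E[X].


Write X = Σ X_I over i = 1, …, 221, with X_I the indicator of one ascent.
There are 221 indicators.
For each fixed i, the pair (π(i), π(i+1)) is a uniformly random ordered pair of distinct values from {1, …, 222}; by symmetry P[π(i) < π(i+1)] = 1/2.
By linearity: E[X] = 221 · (1/2) = (222 − 1) · (1/2) = 221/2 ≈ 110.50000.

E[X] = 221/2 = 110.50000.


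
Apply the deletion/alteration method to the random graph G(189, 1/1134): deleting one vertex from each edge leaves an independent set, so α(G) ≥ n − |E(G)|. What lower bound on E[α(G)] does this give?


E[|E(G)|] = C(189, 2)·p = 17766 · (1/1134) = 47/3.
E[α(G)] ≥ n − E[|E(G)|] = 189 − 47/3 = 520/3.
Numerically: ≈ 173.333333.
(This is only a lower bound; the true E[α(G)] may be larger.)

E[α(G)] ≥ 520/3 ≈ 173.333333.


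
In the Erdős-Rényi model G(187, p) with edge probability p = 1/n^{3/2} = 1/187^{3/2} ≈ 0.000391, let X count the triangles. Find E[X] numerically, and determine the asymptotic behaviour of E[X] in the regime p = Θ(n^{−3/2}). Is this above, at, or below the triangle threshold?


Number of potential triangles: C(187, 3) = 1072445.
Each occurs with probability p³ ≈ (0.000391)³ ≈ 5.98016e-11.
By linearity: E[X] = C(187, 3)·p³ ≈ 1072445 · 5.98016e-11 ≈ 0.000.
Since α = 3/2 > 1, p = c/n^{3/2} = o(1/n) is below the triangle threshold p ~ 1/n. Asymptotically E[X] ~ (c³/6)·n^{3(1−α)} = (1³/6)·n^{-1.5} → 0, so by Markov's inequality G has no triangles w.h.p.

E[X] ≈ 0.000; in regime p = Θ(1/n^{3/2}) E[X] tends to 0 (below the triangle threshold p ~ 1/n).


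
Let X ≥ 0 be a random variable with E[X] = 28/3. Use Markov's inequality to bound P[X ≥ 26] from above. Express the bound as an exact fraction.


μ = E[X] = 28/3, a = 26.
Markov: P[X ≥ 26] ≤ μ/a = (28/3)/26 = 14/39.
Numerically: ≈ 0.359.
(Since a = 26 > μ = 9.333, the bound 14/39 is < 1 and informative.)

P[X ≥ 26] ≤ 14/39 ≈ 0.359.


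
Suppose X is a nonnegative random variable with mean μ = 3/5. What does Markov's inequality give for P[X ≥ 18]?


μ = E[X] = 3/5, a = 18.
Markov: P[X ≥ 18] ≤ μ/a = (3/5)/18 = 1/30.
Numerically: ≈ 0.03333.
(Since a = 18 > μ = 0.60000, the bound 1/30 is < 1 and informative.)

P[X ≥ 18] ≤ 1/30 ≈ 0.03333.


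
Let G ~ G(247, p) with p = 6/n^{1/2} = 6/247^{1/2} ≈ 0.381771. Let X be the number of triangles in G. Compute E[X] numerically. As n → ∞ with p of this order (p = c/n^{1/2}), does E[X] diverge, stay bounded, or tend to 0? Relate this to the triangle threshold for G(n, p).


Number of potential triangles: C(247, 3) = 2481115.
Each occurs with probability p³ ≈ (0.381771)³ ≈ 5.56427161e-02.
By linearity: E[X] = C(247, 3)·p³ ≈ 2481115 · 5.56427161e-02 ≈ 138055.977592.
Since α = 1/2 < 1, p = c/n^{1/2} ≫ 1/n is above the triangle threshold p ~ 1/n. Asymptotically E[X] ~ (c³/6)·n^{3(1−α)} = (6³/6)·n^{1.5} → ∞; triangles are abundant w.h.p.

E[X] ≈ 138055.977592; in regime p = Θ(1/n^{1/2}) E[X] diverges (above the triangle threshold p ~ 1/n).


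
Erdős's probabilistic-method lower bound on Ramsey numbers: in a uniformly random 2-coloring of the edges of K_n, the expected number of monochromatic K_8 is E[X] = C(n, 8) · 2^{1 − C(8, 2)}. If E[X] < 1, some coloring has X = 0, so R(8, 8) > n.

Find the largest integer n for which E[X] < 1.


We need C(n, 8) · 2^{1 − 28} < 1, i.e. C(n, 8) < 2^{28 − 1} = 134217728.
Check values of n near the boundary:
  n = 40: C(40, 8) = 76904685; 76904685 < 134217728? YES
  n = 41: C(41, 8) = 95548245; 95548245 < 134217728? YES
  n = 42: C(42, 8) = 118030185; 118030185 < 134217728? YES
  n = 43: C(43, 8) = 145008513; 145008513 < 134217728? NO
  n = 44: C(44, 8) = 177232627; 177232627 < 134217728? NO
  n = 45: C(45, 8) = 215553195; 215553195 < 134217728? NO
The largest n with C(n, 8) < 134217728 is n = 42 (where E[X] = 118030185/134217728 ≈ 0.879393). Hence R(8, 8) > 42, i.e. R(8, 8) ≥ 43.

Largest n = 42; hence R(8, 8) > 42.


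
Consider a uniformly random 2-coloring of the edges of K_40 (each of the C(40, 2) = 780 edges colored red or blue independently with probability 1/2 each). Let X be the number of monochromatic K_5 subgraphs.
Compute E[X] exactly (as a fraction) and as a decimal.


Let X = Σ_S X_S over the C(40, 5) = 658008 subsets S of size 5, where X_S = 1 if the K_5 on S is monochromatic.
For a fixed S, the K_5 on S has C(5, 2) = 10 edges. P[all 10 edges red] = (1/2)^10, and likewise for blue, so P[monochromatic] = 2·(1/2)^10 = 2^{1 − 10} = 1/512.
By linearity of expectation: E[X] = C(40, 5) · 2^{1 − 10} = 658008 · 1/512 = 82251/64.
Numerically: E[X] ≈ 1285.172.

E[X] = C(40,5)·2^(1−C(5,2)) = 82251/64 ≈ 1285.172.
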